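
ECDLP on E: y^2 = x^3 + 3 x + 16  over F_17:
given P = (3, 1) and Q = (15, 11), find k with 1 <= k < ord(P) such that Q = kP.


Enumerate multiples of P until we hit Q = (15, 11):
  1P = (3, 1)
  2P = (15, 6)
  3P = (0, 13)
  4P = (13, 5)
  5P = (10, 3)
  6P = (2, 9)
  7P = (8, 5)
  8P = (8, 12)
  9P = (2, 8)
  10P = (10, 14)
  11P = (13, 12)
  12P = (0, 4)
  13P = (15, 11)
Match found at i = 13.

k = 13


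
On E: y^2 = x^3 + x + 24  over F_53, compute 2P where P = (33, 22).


Doubling: s = (3 x1^2 + a) / (2 y1)
s = (3*33^2 + 1) / (2*22) mod 53 = 2
x3 = s^2 - 2 x1 mod 53 = 2^2 - 2*33 = 44
y3 = s (x1 - x3) - y1 mod 53 = 2 * (33 - 44) - 22 = 9

2P = (44, 9)


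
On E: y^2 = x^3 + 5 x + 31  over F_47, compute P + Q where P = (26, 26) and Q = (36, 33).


P != Q, so use the chord formula.
s = (y2 - y1) / (x2 - x1) = (7) / (10) mod 47 = 43
x3 = s^2 - x1 - x2 mod 47 = 43^2 - 26 - 36 = 1
y3 = s (x1 - x3) - y1 mod 47 = 43 * (26 - 1) - 26 = 15

P + Q = (1, 15)


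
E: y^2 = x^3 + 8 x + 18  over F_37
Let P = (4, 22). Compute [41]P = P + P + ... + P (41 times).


k = 41 = 101001_2 (binary, LSB first: 100101)
Double-and-add from P = (4, 22):
  bit 0 = 1: acc = O + (4, 22) = (4, 22)
  bit 1 = 0: acc unchanged = (4, 22)
  bit 2 = 0: acc unchanged = (4, 22)
  bit 3 = 1: acc = (4, 22) + (25, 9) = (1, 29)
  bit 4 = 0: acc unchanged = (1, 29)
  bit 5 = 1: acc = (1, 29) + (21, 7) = (4, 15)

41P = (4, 15)


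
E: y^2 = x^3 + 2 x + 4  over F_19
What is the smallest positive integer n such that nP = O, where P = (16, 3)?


Compute successive multiples of P until we hit O:
  1P = (16, 3)
  2P = (13, 2)
  3P = (7, 0)
  4P = (13, 17)
  5P = (16, 16)
  6P = O

ord(P) = 6


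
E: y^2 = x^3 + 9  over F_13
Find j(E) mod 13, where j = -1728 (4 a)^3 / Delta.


Delta = -16(4 a^3 + 27 b^2) mod 13 = 4
-1728 * (4 a)^3 = -1728 * (4*0)^3 mod 13 = 0
j = 0 * 4^(-1) mod 13 = 0

j = 0 (mod 13)


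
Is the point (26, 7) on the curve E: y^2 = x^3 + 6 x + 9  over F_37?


Check whether y^2 = x^3 + 6 x + 9 (mod 37) for (x, y) = (26, 7).
LHS: y^2 = 7^2 mod 37 = 12
RHS: x^3 + 6 x + 9 = 26^3 + 6*26 + 9 mod 37 = 18
LHS != RHS

No, not on the curve


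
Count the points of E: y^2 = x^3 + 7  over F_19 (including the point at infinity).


For each x in F_19, count y with y^2 = x^3 + 0 x + 7 mod 19:
  x = 0: RHS = 7, y in [8, 11]  -> 2 point(s)
  x = 8: RHS = 6, y in [5, 14]  -> 2 point(s)
  x = 10: RHS = 0, y in [0]  -> 1 point(s)
  x = 12: RHS = 6, y in [5, 14]  -> 2 point(s)
  x = 13: RHS = 0, y in [0]  -> 1 point(s)
  x = 15: RHS = 0, y in [0]  -> 1 point(s)
  x = 18: RHS = 6, y in [5, 14]  -> 2 point(s)
Affine points: 11. Add the point at infinity: total = 12.

#E(F_19) = 12


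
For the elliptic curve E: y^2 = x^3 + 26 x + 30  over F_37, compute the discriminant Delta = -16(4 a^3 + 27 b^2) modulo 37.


4 a^3 + 27 b^2 = 4*26^3 + 27*30^2 = 70304 + 24300 = 94604
Delta = -16 * (94604) = -1513664
Delta mod 37 = 6

Delta = 6 (mod 37)


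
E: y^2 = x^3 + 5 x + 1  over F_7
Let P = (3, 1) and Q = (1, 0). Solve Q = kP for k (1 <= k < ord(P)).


Enumerate multiples of P until we hit Q = (1, 0):
  1P = (3, 1)
  2P = (5, 2)
  3P = (1, 0)
Match found at i = 3.

k = 3


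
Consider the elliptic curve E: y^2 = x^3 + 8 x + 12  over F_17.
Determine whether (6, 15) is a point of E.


Check whether y^2 = x^3 + 8 x + 12 (mod 17) for (x, y) = (6, 15).
LHS: y^2 = 15^2 mod 17 = 4
RHS: x^3 + 8 x + 12 = 6^3 + 8*6 + 12 mod 17 = 4
LHS = RHS

Yes, on the curve


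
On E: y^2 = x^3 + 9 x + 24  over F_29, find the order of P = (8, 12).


Compute successive multiples of P until we hit O:
  1P = (8, 12)
  2P = (12, 27)
  3P = (14, 9)
  4P = (0, 13)
  5P = (26, 12)
  6P = (24, 17)
  7P = (21, 22)
  8P = (9, 14)
  ... (continuing to 37P)
  37P = O

ord(P) = 37


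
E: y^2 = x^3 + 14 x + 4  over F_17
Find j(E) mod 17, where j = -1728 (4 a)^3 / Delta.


Delta = -16(4 a^3 + 27 b^2) mod 17 = 1
-1728 * (4 a)^3 = -1728 * (4*14)^3 mod 17 = 2
j = 2 * 1^(-1) mod 17 = 2

j = 2 (mod 17)


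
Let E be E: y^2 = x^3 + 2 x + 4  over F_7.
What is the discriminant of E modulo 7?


4 a^3 + 27 b^2 = 4*2^3 + 27*4^2 = 32 + 432 = 464
Delta = -16 * (464) = -7424
Delta mod 7 = 3

Delta = 3 (mod 7)


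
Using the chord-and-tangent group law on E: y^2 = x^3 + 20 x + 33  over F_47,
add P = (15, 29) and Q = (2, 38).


P != Q, so use the chord formula.
s = (y2 - y1) / (x2 - x1) = (9) / (34) mod 47 = 21
x3 = s^2 - x1 - x2 mod 47 = 21^2 - 15 - 2 = 1
y3 = s (x1 - x3) - y1 mod 47 = 21 * (15 - 1) - 29 = 30

P + Q = (1, 30)


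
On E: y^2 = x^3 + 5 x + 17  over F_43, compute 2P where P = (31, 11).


Doubling: s = (3 x1^2 + a) / (2 y1)
s = (3*31^2 + 5) / (2*11) mod 43 = 14
x3 = s^2 - 2 x1 mod 43 = 14^2 - 2*31 = 5
y3 = s (x1 - x3) - y1 mod 43 = 14 * (31 - 5) - 11 = 9

2P = (5, 9)


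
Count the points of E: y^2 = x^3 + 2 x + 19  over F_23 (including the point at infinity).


For each x in F_23, count y with y^2 = x^3 + 2 x + 19 mod 23:
  x = 2: RHS = 8, y in [10, 13]  -> 2 point(s)
  x = 3: RHS = 6, y in [11, 12]  -> 2 point(s)
  x = 5: RHS = 16, y in [4, 19]  -> 2 point(s)
  x = 7: RHS = 8, y in [10, 13]  -> 2 point(s)
  x = 8: RHS = 18, y in [8, 15]  -> 2 point(s)
  x = 10: RHS = 4, y in [2, 21]  -> 2 point(s)
  x = 12: RHS = 0, y in [0]  -> 1 point(s)
  x = 14: RHS = 8, y in [10, 13]  -> 2 point(s)
  x = 19: RHS = 16, y in [4, 19]  -> 2 point(s)
  x = 20: RHS = 9, y in [3, 20]  -> 2 point(s)
  x = 22: RHS = 16, y in [4, 19]  -> 2 point(s)
Affine points: 21. Add the point at infinity: total = 22.

#E(F_23) = 22


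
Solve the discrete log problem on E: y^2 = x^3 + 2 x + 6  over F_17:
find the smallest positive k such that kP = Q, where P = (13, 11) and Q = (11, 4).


Enumerate multiples of P until we hit Q = (11, 4):
  1P = (13, 11)
  2P = (6, 8)
  3P = (2, 1)
  4P = (1, 3)
  5P = (11, 13)
  6P = (11, 4)
Match found at i = 6.

k = 6


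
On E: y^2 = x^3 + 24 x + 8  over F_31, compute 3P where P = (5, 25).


k = 3 = 11_2 (binary, LSB first: 11)
Double-and-add from P = (5, 25):
  bit 0 = 1: acc = O + (5, 25) = (5, 25)
  bit 1 = 1: acc = (5, 25) + (29, 18) = (29, 13)

3P = (29, 13)


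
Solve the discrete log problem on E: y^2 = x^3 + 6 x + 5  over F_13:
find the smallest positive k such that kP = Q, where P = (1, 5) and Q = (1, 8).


Enumerate multiples of P until we hit Q = (1, 8):
  1P = (1, 5)
  2P = (7, 0)
  3P = (1, 8)
Match found at i = 3.

k = 3


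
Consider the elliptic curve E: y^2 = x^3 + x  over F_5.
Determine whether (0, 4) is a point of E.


Check whether y^2 = x^3 + 1 x + 0 (mod 5) for (x, y) = (0, 4).
LHS: y^2 = 4^2 mod 5 = 1
RHS: x^3 + 1 x + 0 = 0^3 + 1*0 + 0 mod 5 = 0
LHS != RHS

No, not on the curve


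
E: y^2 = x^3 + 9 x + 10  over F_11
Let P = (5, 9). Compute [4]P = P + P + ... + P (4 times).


k = 4 = 100_2 (binary, LSB first: 001)
Double-and-add from P = (5, 9):
  bit 0 = 0: acc unchanged = O
  bit 1 = 0: acc unchanged = O
  bit 2 = 1: acc = O + (8, 0) = (8, 0)

4P = (8, 0)


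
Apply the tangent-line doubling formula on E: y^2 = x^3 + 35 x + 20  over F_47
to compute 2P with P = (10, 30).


Doubling: s = (3 x1^2 + a) / (2 y1)
s = (3*10^2 + 35) / (2*30) mod 47 = 33
x3 = s^2 - 2 x1 mod 47 = 33^2 - 2*10 = 35
y3 = s (x1 - x3) - y1 mod 47 = 33 * (10 - 35) - 30 = 38

2P = (35, 38)


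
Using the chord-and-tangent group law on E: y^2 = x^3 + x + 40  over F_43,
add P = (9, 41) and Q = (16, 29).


P != Q, so use the chord formula.
s = (y2 - y1) / (x2 - x1) = (31) / (7) mod 43 = 29
x3 = s^2 - x1 - x2 mod 43 = 29^2 - 9 - 16 = 42
y3 = s (x1 - x3) - y1 mod 43 = 29 * (9 - 42) - 41 = 34

P + Q = (42, 34)


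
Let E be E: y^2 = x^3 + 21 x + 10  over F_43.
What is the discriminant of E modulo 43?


4 a^3 + 27 b^2 = 4*21^3 + 27*10^2 = 37044 + 2700 = 39744
Delta = -16 * (39744) = -635904
Delta mod 43 = 23

Delta = 23 (mod 43)


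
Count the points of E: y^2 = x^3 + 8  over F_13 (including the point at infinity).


For each x in F_13, count y with y^2 = x^3 + 0 x + 8 mod 13:
  x = 1: RHS = 9, y in [3, 10]  -> 2 point(s)
  x = 2: RHS = 3, y in [4, 9]  -> 2 point(s)
  x = 3: RHS = 9, y in [3, 10]  -> 2 point(s)
  x = 5: RHS = 3, y in [4, 9]  -> 2 point(s)
  x = 6: RHS = 3, y in [4, 9]  -> 2 point(s)
  x = 7: RHS = 0, y in [0]  -> 1 point(s)
  x = 8: RHS = 0, y in [0]  -> 1 point(s)
  x = 9: RHS = 9, y in [3, 10]  -> 2 point(s)
  x = 11: RHS = 0, y in [0]  -> 1 point(s)
Affine points: 15. Add the point at infinity: total = 16.

#E(F_13) = 16


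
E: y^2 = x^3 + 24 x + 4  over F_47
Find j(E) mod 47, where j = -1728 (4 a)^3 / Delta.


Delta = -16(4 a^3 + 27 b^2) mod 47 = 36
-1728 * (4 a)^3 = -1728 * (4*24)^3 mod 47 = 41
j = 41 * 36^(-1) mod 47 = 39

j = 39 (mod 47)


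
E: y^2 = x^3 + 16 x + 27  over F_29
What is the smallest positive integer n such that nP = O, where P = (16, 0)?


Compute successive multiples of P until we hit O:
  1P = (16, 0)
  2P = O

ord(P) = 2


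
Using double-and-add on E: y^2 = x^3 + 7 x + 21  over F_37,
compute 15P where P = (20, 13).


k = 15 = 1111_2 (binary, LSB first: 1111)
Double-and-add from P = (20, 13):
  bit 0 = 1: acc = O + (20, 13) = (20, 13)
  bit 1 = 1: acc = (20, 13) + (24, 29) = (9, 31)
  bit 2 = 1: acc = (9, 31) + (33, 15) = (16, 23)
  bit 3 = 1: acc = (16, 23) + (35, 6) = (32, 3)

15P = (32, 3)


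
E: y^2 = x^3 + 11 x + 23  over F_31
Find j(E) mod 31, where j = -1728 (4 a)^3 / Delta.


Delta = -16(4 a^3 + 27 b^2) mod 31 = 8
-1728 * (4 a)^3 = -1728 * (4*11)^3 mod 31 = 30
j = 30 * 8^(-1) mod 31 = 27

j = 27 (mod 31)


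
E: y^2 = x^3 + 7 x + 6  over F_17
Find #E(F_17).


For each x in F_17, count y with y^2 = x^3 + 7 x + 6 mod 17:
  x = 4: RHS = 13, y in [8, 9]  -> 2 point(s)
  x = 5: RHS = 13, y in [8, 9]  -> 2 point(s)
  x = 6: RHS = 9, y in [3, 14]  -> 2 point(s)
  x = 8: RHS = 13, y in [8, 9]  -> 2 point(s)
  x = 9: RHS = 16, y in [4, 13]  -> 2 point(s)
  x = 12: RHS = 16, y in [4, 13]  -> 2 point(s)
  x = 13: RHS = 16, y in [4, 13]  -> 2 point(s)
  x = 14: RHS = 9, y in [3, 14]  -> 2 point(s)
  x = 15: RHS = 1, y in [1, 16]  -> 2 point(s)
  x = 16: RHS = 15, y in [7, 10]  -> 2 point(s)
Affine points: 20. Add the point at infinity: total = 21.

#E(F_17) = 21


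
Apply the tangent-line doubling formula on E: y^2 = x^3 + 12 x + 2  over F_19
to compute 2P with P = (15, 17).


Doubling: s = (3 x1^2 + a) / (2 y1)
s = (3*15^2 + 12) / (2*17) mod 19 = 4
x3 = s^2 - 2 x1 mod 19 = 4^2 - 2*15 = 5
y3 = s (x1 - x3) - y1 mod 19 = 4 * (15 - 5) - 17 = 4

2P = (5, 4)


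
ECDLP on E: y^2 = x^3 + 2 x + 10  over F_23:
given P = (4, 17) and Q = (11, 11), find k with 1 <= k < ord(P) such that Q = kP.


Enumerate multiples of P until we hit Q = (11, 11):
  1P = (4, 17)
  2P = (10, 8)
  3P = (17, 14)
  4P = (6, 10)
  5P = (8, 20)
  6P = (13, 5)
  7P = (18, 17)
  8P = (1, 6)
  9P = (11, 11)
Match found at i = 9.

k = 9


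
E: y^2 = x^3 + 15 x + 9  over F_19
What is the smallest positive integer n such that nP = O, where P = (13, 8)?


Compute successive multiples of P until we hit O:
  1P = (13, 8)
  2P = (2, 16)
  3P = (5, 0)
  4P = (2, 3)
  5P = (13, 11)
  6P = O

ord(P) = 6


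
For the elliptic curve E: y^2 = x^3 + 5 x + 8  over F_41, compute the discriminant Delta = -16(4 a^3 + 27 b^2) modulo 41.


4 a^3 + 27 b^2 = 4*5^3 + 27*8^2 = 500 + 1728 = 2228
Delta = -16 * (2228) = -35648
Delta mod 41 = 22

Delta = 22 (mod 41)


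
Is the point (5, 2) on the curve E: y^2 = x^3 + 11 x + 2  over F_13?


Check whether y^2 = x^3 + 11 x + 2 (mod 13) for (x, y) = (5, 2).
LHS: y^2 = 2^2 mod 13 = 4
RHS: x^3 + 11 x + 2 = 5^3 + 11*5 + 2 mod 13 = 0
LHS != RHS

No, not on the curve


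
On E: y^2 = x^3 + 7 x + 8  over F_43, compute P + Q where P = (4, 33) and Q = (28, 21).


P != Q, so use the chord formula.
s = (y2 - y1) / (x2 - x1) = (31) / (24) mod 43 = 21
x3 = s^2 - x1 - x2 mod 43 = 21^2 - 4 - 28 = 22
y3 = s (x1 - x3) - y1 mod 43 = 21 * (4 - 22) - 33 = 19

P + Q = (22, 19)


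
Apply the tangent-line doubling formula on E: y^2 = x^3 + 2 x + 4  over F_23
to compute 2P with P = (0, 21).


Doubling: s = (3 x1^2 + a) / (2 y1)
s = (3*0^2 + 2) / (2*21) mod 23 = 11
x3 = s^2 - 2 x1 mod 23 = 11^2 - 2*0 = 6
y3 = s (x1 - x3) - y1 mod 23 = 11 * (0 - 6) - 21 = 5

2P = (6, 5)


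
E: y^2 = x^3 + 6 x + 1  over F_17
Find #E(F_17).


For each x in F_17, count y with y^2 = x^3 + 6 x + 1 mod 17:
  x = 0: RHS = 1, y in [1, 16]  -> 2 point(s)
  x = 1: RHS = 8, y in [5, 12]  -> 2 point(s)
  x = 2: RHS = 4, y in [2, 15]  -> 2 point(s)
  x = 4: RHS = 4, y in [2, 15]  -> 2 point(s)
  x = 6: RHS = 15, y in [7, 10]  -> 2 point(s)
  x = 8: RHS = 0, y in [0]  -> 1 point(s)
  x = 9: RHS = 2, y in [6, 11]  -> 2 point(s)
  x = 11: RHS = 4, y in [2, 15]  -> 2 point(s)
  x = 12: RHS = 16, y in [4, 13]  -> 2 point(s)
  x = 13: RHS = 15, y in [7, 10]  -> 2 point(s)
  x = 15: RHS = 15, y in [7, 10]  -> 2 point(s)
Affine points: 21. Add the point at infinity: total = 22.

#E(F_17) = 22


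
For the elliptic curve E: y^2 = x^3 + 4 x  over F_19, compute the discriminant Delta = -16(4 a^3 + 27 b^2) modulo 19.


4 a^3 + 27 b^2 = 4*4^3 + 27*0^2 = 256 + 0 = 256
Delta = -16 * (256) = -4096
Delta mod 19 = 8

Delta = 8 (mod 19)


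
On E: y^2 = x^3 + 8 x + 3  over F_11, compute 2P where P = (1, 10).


k = 2 = 10_2 (binary, LSB first: 01)
Double-and-add from P = (1, 10):
  bit 0 = 0: acc unchanged = O
  bit 1 = 1: acc = O + (9, 1) = (9, 1)

2P = (9, 1)


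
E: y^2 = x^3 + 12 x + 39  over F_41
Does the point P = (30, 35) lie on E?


Check whether y^2 = x^3 + 12 x + 39 (mod 41) for (x, y) = (30, 35).
LHS: y^2 = 35^2 mod 41 = 36
RHS: x^3 + 12 x + 39 = 30^3 + 12*30 + 39 mod 41 = 11
LHS != RHS

No, not on the curve


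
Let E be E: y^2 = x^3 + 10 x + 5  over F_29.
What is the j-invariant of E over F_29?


Delta = -16(4 a^3 + 27 b^2) mod 29 = 20
-1728 * (4 a)^3 = -1728 * (4*10)^3 mod 29 = 22
j = 22 * 20^(-1) mod 29 = 4

j = 4 (mod 29)


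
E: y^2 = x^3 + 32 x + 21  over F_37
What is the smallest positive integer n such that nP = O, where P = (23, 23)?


Compute successive multiples of P until we hit O:
  1P = (23, 23)
  2P = (29, 20)
  3P = (13, 9)
  4P = (0, 24)
  5P = (4, 18)
  6P = (36, 32)
  7P = (3, 25)
  8P = (21, 36)
  ... (continuing to 43P)
  43P = O

ord(P) = 43


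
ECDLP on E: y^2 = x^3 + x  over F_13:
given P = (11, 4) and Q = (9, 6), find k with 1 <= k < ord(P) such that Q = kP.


Enumerate multiples of P until we hit Q = (9, 6):
  1P = (11, 4)
  2P = (4, 9)
  3P = (7, 8)
  4P = (9, 7)
  5P = (5, 0)
  6P = (9, 6)
Match found at i = 6.

k = 6


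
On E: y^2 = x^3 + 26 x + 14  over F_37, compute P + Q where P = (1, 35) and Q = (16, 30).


P != Q, so use the chord formula.
s = (y2 - y1) / (x2 - x1) = (32) / (15) mod 37 = 12
x3 = s^2 - x1 - x2 mod 37 = 12^2 - 1 - 16 = 16
y3 = s (x1 - x3) - y1 mod 37 = 12 * (1 - 16) - 35 = 7

P + Q = (16, 7)


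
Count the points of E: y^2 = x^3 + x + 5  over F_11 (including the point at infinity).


For each x in F_11, count y with y^2 = x^3 + 1 x + 5 mod 11:
  x = 0: RHS = 5, y in [4, 7]  -> 2 point(s)
  x = 2: RHS = 4, y in [2, 9]  -> 2 point(s)
  x = 5: RHS = 3, y in [5, 6]  -> 2 point(s)
  x = 7: RHS = 3, y in [5, 6]  -> 2 point(s)
  x = 10: RHS = 3, y in [5, 6]  -> 2 point(s)
Affine points: 10. Add the point at infinity: total = 11.

#E(F_11) = 11


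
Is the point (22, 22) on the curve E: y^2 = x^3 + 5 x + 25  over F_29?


Check whether y^2 = x^3 + 5 x + 25 (mod 29) for (x, y) = (22, 22).
LHS: y^2 = 22^2 mod 29 = 20
RHS: x^3 + 5 x + 25 = 22^3 + 5*22 + 25 mod 29 = 24
LHS != RHS

No, not on the curve


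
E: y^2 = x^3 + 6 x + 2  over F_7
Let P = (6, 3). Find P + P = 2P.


Doubling: s = (3 x1^2 + a) / (2 y1)
s = (3*6^2 + 6) / (2*3) mod 7 = 5
x3 = s^2 - 2 x1 mod 7 = 5^2 - 2*6 = 6
y3 = s (x1 - x3) - y1 mod 7 = 5 * (6 - 6) - 3 = 4

2P = (6, 4)


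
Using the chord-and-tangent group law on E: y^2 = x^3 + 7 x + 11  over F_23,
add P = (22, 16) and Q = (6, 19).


P != Q, so use the chord formula.
s = (y2 - y1) / (x2 - x1) = (3) / (7) mod 23 = 7
x3 = s^2 - x1 - x2 mod 23 = 7^2 - 22 - 6 = 21
y3 = s (x1 - x3) - y1 mod 23 = 7 * (22 - 21) - 16 = 14

P + Q = (21, 14)


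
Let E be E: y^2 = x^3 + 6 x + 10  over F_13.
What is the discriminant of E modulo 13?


4 a^3 + 27 b^2 = 4*6^3 + 27*10^2 = 864 + 2700 = 3564
Delta = -16 * (3564) = -57024
Delta mod 13 = 7

Delta = 7 (mod 13)


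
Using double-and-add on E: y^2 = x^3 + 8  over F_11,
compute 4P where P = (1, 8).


k = 4 = 100_2 (binary, LSB first: 001)
Double-and-add from P = (1, 8):
  bit 0 = 0: acc unchanged = O
  bit 1 = 0: acc unchanged = O
  bit 2 = 1: acc = O + (1, 8) = (1, 8)

4P = (1, 8)


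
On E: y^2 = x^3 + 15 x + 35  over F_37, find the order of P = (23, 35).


Compute successive multiples of P until we hit O:
  1P = (23, 35)
  2P = (24, 14)
  3P = (24, 23)
  4P = (23, 2)
  5P = O

ord(P) = 5


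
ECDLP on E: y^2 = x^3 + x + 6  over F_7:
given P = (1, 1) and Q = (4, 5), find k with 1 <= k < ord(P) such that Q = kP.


Enumerate multiples of P until we hit Q = (4, 5):
  1P = (1, 1)
  2P = (2, 4)
  3P = (6, 5)
  4P = (4, 5)
Match found at i = 4.

k = 4


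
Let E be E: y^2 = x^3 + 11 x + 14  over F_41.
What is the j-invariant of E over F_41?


Delta = -16(4 a^3 + 27 b^2) mod 41 = 7
-1728 * (4 a)^3 = -1728 * (4*11)^3 mod 41 = 2
j = 2 * 7^(-1) mod 41 = 12

j = 12 (mod 41)


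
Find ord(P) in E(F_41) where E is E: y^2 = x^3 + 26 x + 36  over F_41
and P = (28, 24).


Compute successive multiples of P until we hit O:
  1P = (28, 24)
  2P = (26, 17)
  3P = (30, 10)
  4P = (32, 4)
  5P = (6, 30)
  6P = (23, 38)
  7P = (29, 28)
  8P = (0, 6)
  ... (continuing to 37P)
  37P = O

ord(P) = 37


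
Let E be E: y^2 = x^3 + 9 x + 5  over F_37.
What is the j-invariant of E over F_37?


Delta = -16(4 a^3 + 27 b^2) mod 37 = 5
-1728 * (4 a)^3 = -1728 * (4*9)^3 mod 37 = 26
j = 26 * 5^(-1) mod 37 = 20

j = 20 (mod 37)


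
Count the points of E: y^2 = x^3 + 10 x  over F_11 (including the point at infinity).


For each x in F_11, count y with y^2 = x^3 + 10 x + 0 mod 11:
  x = 0: RHS = 0, y in [0]  -> 1 point(s)
  x = 1: RHS = 0, y in [0]  -> 1 point(s)
  x = 4: RHS = 5, y in [4, 7]  -> 2 point(s)
  x = 6: RHS = 1, y in [1, 10]  -> 2 point(s)
  x = 8: RHS = 9, y in [3, 8]  -> 2 point(s)
  x = 9: RHS = 5, y in [4, 7]  -> 2 point(s)
  x = 10: RHS = 0, y in [0]  -> 1 point(s)
Affine points: 11. Add the point at infinity: total = 12.

#E(F_11) = 12


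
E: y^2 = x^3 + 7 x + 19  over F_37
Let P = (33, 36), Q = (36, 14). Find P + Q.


P != Q, so use the chord formula.
s = (y2 - y1) / (x2 - x1) = (15) / (3) mod 37 = 5
x3 = s^2 - x1 - x2 mod 37 = 5^2 - 33 - 36 = 30
y3 = s (x1 - x3) - y1 mod 37 = 5 * (33 - 30) - 36 = 16

P + Q = (30, 16)


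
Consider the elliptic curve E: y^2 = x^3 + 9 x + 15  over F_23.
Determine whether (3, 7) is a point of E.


Check whether y^2 = x^3 + 9 x + 15 (mod 23) for (x, y) = (3, 7).
LHS: y^2 = 7^2 mod 23 = 3
RHS: x^3 + 9 x + 15 = 3^3 + 9*3 + 15 mod 23 = 0
LHS != RHS

No, not on the curve


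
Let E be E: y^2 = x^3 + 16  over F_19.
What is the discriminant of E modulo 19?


4 a^3 + 27 b^2 = 4*0^3 + 27*16^2 = 0 + 6912 = 6912
Delta = -16 * (6912) = -110592
Delta mod 19 = 7

Delta = 7 (mod 19)


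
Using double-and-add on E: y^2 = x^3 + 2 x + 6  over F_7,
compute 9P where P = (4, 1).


k = 9 = 1001_2 (binary, LSB first: 1001)
Double-and-add from P = (4, 1):
  bit 0 = 1: acc = O + (4, 1) = (4, 1)
  bit 1 = 0: acc unchanged = (4, 1)
  bit 2 = 0: acc unchanged = (4, 1)
  bit 3 = 1: acc = (4, 1) + (3, 2) = (1, 3)

9P = (1, 3)


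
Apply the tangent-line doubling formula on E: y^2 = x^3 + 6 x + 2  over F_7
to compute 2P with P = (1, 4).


Doubling: s = (3 x1^2 + a) / (2 y1)
s = (3*1^2 + 6) / (2*4) mod 7 = 2
x3 = s^2 - 2 x1 mod 7 = 2^2 - 2*1 = 2
y3 = s (x1 - x3) - y1 mod 7 = 2 * (1 - 2) - 4 = 1

2P = (2, 1)


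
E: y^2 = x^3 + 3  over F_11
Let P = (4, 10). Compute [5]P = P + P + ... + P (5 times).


k = 5 = 101_2 (binary, LSB first: 101)
Double-and-add from P = (4, 10):
  bit 0 = 1: acc = O + (4, 10) = (4, 10)
  bit 1 = 0: acc unchanged = (4, 10)
  bit 2 = 1: acc = (4, 10) + (0, 6) = (8, 8)

5P = (8, 8)


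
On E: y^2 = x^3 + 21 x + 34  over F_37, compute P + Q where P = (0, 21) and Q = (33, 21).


P != Q, so use the chord formula.
s = (y2 - y1) / (x2 - x1) = (0) / (33) mod 37 = 0
x3 = s^2 - x1 - x2 mod 37 = 0^2 - 0 - 33 = 4
y3 = s (x1 - x3) - y1 mod 37 = 0 * (0 - 4) - 21 = 16

P + Q = (4, 16)


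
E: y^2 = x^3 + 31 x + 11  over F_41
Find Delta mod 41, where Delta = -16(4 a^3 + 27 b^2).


4 a^3 + 27 b^2 = 4*31^3 + 27*11^2 = 119164 + 3267 = 122431
Delta = -16 * (122431) = -1958896
Delta mod 41 = 2

Delta = 2 (mod 41)


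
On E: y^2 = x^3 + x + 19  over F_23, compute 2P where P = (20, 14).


Doubling: s = (3 x1^2 + a) / (2 y1)
s = (3*20^2 + 1) / (2*14) mod 23 = 1
x3 = s^2 - 2 x1 mod 23 = 1^2 - 2*20 = 7
y3 = s (x1 - x3) - y1 mod 23 = 1 * (20 - 7) - 14 = 22

2P = (7, 22)


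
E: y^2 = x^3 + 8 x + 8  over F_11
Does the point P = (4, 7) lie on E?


Check whether y^2 = x^3 + 8 x + 8 (mod 11) for (x, y) = (4, 7).
LHS: y^2 = 7^2 mod 11 = 5
RHS: x^3 + 8 x + 8 = 4^3 + 8*4 + 8 mod 11 = 5
LHS = RHS

Yes, on the curve


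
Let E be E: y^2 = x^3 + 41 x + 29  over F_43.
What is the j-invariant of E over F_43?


Delta = -16(4 a^3 + 27 b^2) mod 43 = 34
-1728 * (4 a)^3 = -1728 * (4*41)^3 mod 43 = 11
j = 11 * 34^(-1) mod 43 = 37

j = 37 (mod 43)


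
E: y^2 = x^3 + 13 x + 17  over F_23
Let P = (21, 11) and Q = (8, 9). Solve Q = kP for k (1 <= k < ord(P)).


Enumerate multiples of P until we hit Q = (8, 9):
  1P = (21, 11)
  2P = (8, 9)
Match found at i = 2.

k = 2


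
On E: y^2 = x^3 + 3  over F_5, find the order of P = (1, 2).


Compute successive multiples of P until we hit O:
  1P = (1, 2)
  2P = (2, 1)
  3P = (3, 0)
  4P = (2, 4)
  5P = (1, 3)
  6P = O

ord(P) = 6


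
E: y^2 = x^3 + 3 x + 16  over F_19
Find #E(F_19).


For each x in F_19, count y with y^2 = x^3 + 3 x + 16 mod 19:
  x = 0: RHS = 16, y in [4, 15]  -> 2 point(s)
  x = 1: RHS = 1, y in [1, 18]  -> 2 point(s)
  x = 2: RHS = 11, y in [7, 12]  -> 2 point(s)
  x = 4: RHS = 16, y in [4, 15]  -> 2 point(s)
  x = 5: RHS = 4, y in [2, 17]  -> 2 point(s)
  x = 7: RHS = 0, y in [0]  -> 1 point(s)
  x = 8: RHS = 1, y in [1, 18]  -> 2 point(s)
  x = 10: RHS = 1, y in [1, 18]  -> 2 point(s)
  x = 14: RHS = 9, y in [3, 16]  -> 2 point(s)
  x = 15: RHS = 16, y in [4, 15]  -> 2 point(s)
Affine points: 19. Add the point at infinity: total = 20.

#E(F_19) = 20


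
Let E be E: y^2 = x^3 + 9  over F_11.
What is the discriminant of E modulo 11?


4 a^3 + 27 b^2 = 4*0^3 + 27*9^2 = 0 + 2187 = 2187
Delta = -16 * (2187) = -34992
Delta mod 11 = 10

Delta = 10 (mod 11)


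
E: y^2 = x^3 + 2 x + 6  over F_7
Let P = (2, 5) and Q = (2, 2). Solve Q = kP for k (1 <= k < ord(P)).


Enumerate multiples of P until we hit Q = (2, 2):
  1P = (2, 5)
  2P = (3, 2)
  3P = (4, 1)
  4P = (5, 1)
  5P = (1, 3)
  6P = (1, 4)
  7P = (5, 6)
  8P = (4, 6)
  9P = (3, 5)
  10P = (2, 2)
Match found at i = 10.

k = 10


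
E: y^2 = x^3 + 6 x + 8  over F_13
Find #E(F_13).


For each x in F_13, count y with y^2 = x^3 + 6 x + 8 mod 13:
  x = 3: RHS = 1, y in [1, 12]  -> 2 point(s)
  x = 6: RHS = 0, y in [0]  -> 1 point(s)
  x = 7: RHS = 3, y in [4, 9]  -> 2 point(s)
  x = 8: RHS = 9, y in [3, 10]  -> 2 point(s)
  x = 11: RHS = 1, y in [1, 12]  -> 2 point(s)
  x = 12: RHS = 1, y in [1, 12]  -> 2 point(s)
Affine points: 11. Add the point at infinity: total = 12.

#E(F_13) = 12


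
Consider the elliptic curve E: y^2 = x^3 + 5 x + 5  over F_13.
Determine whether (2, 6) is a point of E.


Check whether y^2 = x^3 + 5 x + 5 (mod 13) for (x, y) = (2, 6).
LHS: y^2 = 6^2 mod 13 = 10
RHS: x^3 + 5 x + 5 = 2^3 + 5*2 + 5 mod 13 = 10
LHS = RHS

Yes, on the curve


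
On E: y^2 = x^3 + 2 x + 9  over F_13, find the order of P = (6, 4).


Compute successive multiples of P until we hit O:
  1P = (6, 4)
  2P = (4, 4)
  3P = (3, 9)
  4P = (1, 5)
  5P = (5, 1)
  6P = (11, 7)
  7P = (0, 10)
  8P = (8, 11)
  ... (continuing to 17P)
  17P = O

ord(P) = 17


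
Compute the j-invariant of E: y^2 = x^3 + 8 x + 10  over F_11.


Delta = -16(4 a^3 + 27 b^2) mod 11 = 9
-1728 * (4 a)^3 = -1728 * (4*8)^3 mod 11 = 1
j = 1 * 9^(-1) mod 11 = 5

j = 5 (mod 11)


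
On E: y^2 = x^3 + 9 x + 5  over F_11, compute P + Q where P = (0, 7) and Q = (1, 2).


P != Q, so use the chord formula.
s = (y2 - y1) / (x2 - x1) = (6) / (1) mod 11 = 6
x3 = s^2 - x1 - x2 mod 11 = 6^2 - 0 - 1 = 2
y3 = s (x1 - x3) - y1 mod 11 = 6 * (0 - 2) - 7 = 3

P + Q = (2, 3)


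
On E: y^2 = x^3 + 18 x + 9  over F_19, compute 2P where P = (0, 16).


Doubling: s = (3 x1^2 + a) / (2 y1)
s = (3*0^2 + 18) / (2*16) mod 19 = 16
x3 = s^2 - 2 x1 mod 19 = 16^2 - 2*0 = 9
y3 = s (x1 - x3) - y1 mod 19 = 16 * (0 - 9) - 16 = 11

2P = (9, 11)


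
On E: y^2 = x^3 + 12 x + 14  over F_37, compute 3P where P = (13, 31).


k = 3 = 11_2 (binary, LSB first: 11)
Double-and-add from P = (13, 31):
  bit 0 = 1: acc = O + (13, 31) = (13, 31)
  bit 1 = 1: acc = (13, 31) + (20, 22) = (20, 15)

3P = (20, 15)


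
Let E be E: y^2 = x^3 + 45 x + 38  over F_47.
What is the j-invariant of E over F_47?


Delta = -16(4 a^3 + 27 b^2) mod 47 = 18
-1728 * (4 a)^3 = -1728 * (4*45)^3 mod 47 = 8
j = 8 * 18^(-1) mod 47 = 37

j = 37 (mod 47)


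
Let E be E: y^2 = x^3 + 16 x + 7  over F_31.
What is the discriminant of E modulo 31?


4 a^3 + 27 b^2 = 4*16^3 + 27*7^2 = 16384 + 1323 = 17707
Delta = -16 * (17707) = -283312
Delta mod 31 = 28

Delta = 28 (mod 31)


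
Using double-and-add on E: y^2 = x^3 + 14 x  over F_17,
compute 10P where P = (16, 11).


k = 10 = 1010_2 (binary, LSB first: 0101)
Double-and-add from P = (16, 11):
  bit 0 = 0: acc unchanged = O
  bit 1 = 1: acc = O + (2, 6) = (2, 6)
  bit 2 = 0: acc unchanged = (2, 6)
  bit 3 = 1: acc = (2, 6) + (1, 7) = (15, 7)

10P = (15, 7)


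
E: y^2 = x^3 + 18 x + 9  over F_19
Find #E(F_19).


For each x in F_19, count y with y^2 = x^3 + 18 x + 9 mod 19:
  x = 0: RHS = 9, y in [3, 16]  -> 2 point(s)
  x = 1: RHS = 9, y in [3, 16]  -> 2 point(s)
  x = 8: RHS = 0, y in [0]  -> 1 point(s)
  x = 9: RHS = 7, y in [8, 11]  -> 2 point(s)
  x = 10: RHS = 11, y in [7, 12]  -> 2 point(s)
  x = 15: RHS = 6, y in [5, 14]  -> 2 point(s)
  x = 16: RHS = 4, y in [2, 17]  -> 2 point(s)
  x = 18: RHS = 9, y in [3, 16]  -> 2 point(s)
Affine points: 15. Add the point at infinity: total = 16.

#E(F_19) = 16


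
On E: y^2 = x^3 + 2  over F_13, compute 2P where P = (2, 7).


Doubling: s = (3 x1^2 + a) / (2 y1)
s = (3*2^2 + 0) / (2*7) mod 13 = 12
x3 = s^2 - 2 x1 mod 13 = 12^2 - 2*2 = 10
y3 = s (x1 - x3) - y1 mod 13 = 12 * (2 - 10) - 7 = 1

2P = (10, 1)


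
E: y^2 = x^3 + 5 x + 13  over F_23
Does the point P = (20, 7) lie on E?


Check whether y^2 = x^3 + 5 x + 13 (mod 23) for (x, y) = (20, 7).
LHS: y^2 = 7^2 mod 23 = 3
RHS: x^3 + 5 x + 13 = 20^3 + 5*20 + 13 mod 23 = 17
LHS != RHS

No, not on the curve


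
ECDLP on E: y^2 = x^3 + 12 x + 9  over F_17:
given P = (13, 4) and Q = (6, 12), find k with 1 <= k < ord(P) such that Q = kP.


Enumerate multiples of P until we hit Q = (6, 12):
  1P = (13, 4)
  2P = (9, 9)
  3P = (4, 6)
  4P = (16, 8)
  5P = (3, 15)
  6P = (0, 14)
  7P = (6, 5)
  8P = (6, 12)
Match found at i = 8.

k = 8


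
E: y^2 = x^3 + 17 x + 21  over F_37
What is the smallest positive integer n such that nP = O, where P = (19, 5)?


Compute successive multiples of P until we hit O:
  1P = (19, 5)
  2P = (0, 13)
  3P = (15, 5)
  4P = (3, 32)
  5P = (31, 6)
  6P = (33, 0)
  7P = (31, 31)
  8P = (3, 5)
  ... (continuing to 12P)
  12P = O

ord(P) = 12


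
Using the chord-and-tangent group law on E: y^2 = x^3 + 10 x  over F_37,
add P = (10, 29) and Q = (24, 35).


P != Q, so use the chord formula.
s = (y2 - y1) / (x2 - x1) = (6) / (14) mod 37 = 11
x3 = s^2 - x1 - x2 mod 37 = 11^2 - 10 - 24 = 13
y3 = s (x1 - x3) - y1 mod 37 = 11 * (10 - 13) - 29 = 12

P + Q = (13, 12)


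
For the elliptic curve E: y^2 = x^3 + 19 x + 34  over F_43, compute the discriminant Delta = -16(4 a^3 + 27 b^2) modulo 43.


4 a^3 + 27 b^2 = 4*19^3 + 27*34^2 = 27436 + 31212 = 58648
Delta = -16 * (58648) = -938368
Delta mod 43 = 21

Delta = 21 (mod 43)


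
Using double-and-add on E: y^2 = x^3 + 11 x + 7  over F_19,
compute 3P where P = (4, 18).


k = 3 = 11_2 (binary, LSB first: 11)
Double-and-add from P = (4, 18):
  bit 0 = 1: acc = O + (4, 18) = (4, 18)
  bit 1 = 1: acc = (4, 18) + (12, 9) = (1, 0)

3P = (1, 0)


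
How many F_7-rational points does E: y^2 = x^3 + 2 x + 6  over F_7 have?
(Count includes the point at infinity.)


For each x in F_7, count y with y^2 = x^3 + 2 x + 6 mod 7:
  x = 1: RHS = 2, y in [3, 4]  -> 2 point(s)
  x = 2: RHS = 4, y in [2, 5]  -> 2 point(s)
  x = 3: RHS = 4, y in [2, 5]  -> 2 point(s)
  x = 4: RHS = 1, y in [1, 6]  -> 2 point(s)
  x = 5: RHS = 1, y in [1, 6]  -> 2 point(s)
Affine points: 10. Add the point at infinity: total = 11.

#E(F_7) = 11


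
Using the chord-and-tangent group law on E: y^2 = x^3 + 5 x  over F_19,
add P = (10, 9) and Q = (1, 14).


P != Q, so use the chord formula.
s = (y2 - y1) / (x2 - x1) = (5) / (10) mod 19 = 10
x3 = s^2 - x1 - x2 mod 19 = 10^2 - 10 - 1 = 13
y3 = s (x1 - x3) - y1 mod 19 = 10 * (10 - 13) - 9 = 18

P + Q = (13, 18)


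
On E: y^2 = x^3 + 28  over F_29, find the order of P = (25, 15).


Compute successive multiples of P until we hit O:
  1P = (25, 15)
  2P = (21, 3)
  3P = (21, 26)
  4P = (25, 14)
  5P = O

ord(P) = 5


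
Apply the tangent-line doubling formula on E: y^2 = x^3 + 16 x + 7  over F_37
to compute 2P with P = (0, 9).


Doubling: s = (3 x1^2 + a) / (2 y1)
s = (3*0^2 + 16) / (2*9) mod 37 = 5
x3 = s^2 - 2 x1 mod 37 = 5^2 - 2*0 = 25
y3 = s (x1 - x3) - y1 mod 37 = 5 * (0 - 25) - 9 = 14

2P = (25, 14)


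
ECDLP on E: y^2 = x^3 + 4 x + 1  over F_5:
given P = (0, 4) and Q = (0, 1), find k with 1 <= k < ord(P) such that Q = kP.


Enumerate multiples of P until we hit Q = (0, 1):
  1P = (0, 4)
  2P = (4, 4)
  3P = (1, 1)
  4P = (3, 0)
  5P = (1, 4)
  6P = (4, 1)
  7P = (0, 1)
Match found at i = 7.

k = 7


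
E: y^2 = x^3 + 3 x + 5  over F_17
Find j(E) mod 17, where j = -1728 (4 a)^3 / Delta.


Delta = -16(4 a^3 + 27 b^2) mod 17 = 1
-1728 * (4 a)^3 = -1728 * (4*3)^3 mod 17 = 15
j = 15 * 1^(-1) mod 17 = 15

j = 15 (mod 17)


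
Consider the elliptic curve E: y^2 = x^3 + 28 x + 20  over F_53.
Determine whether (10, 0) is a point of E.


Check whether y^2 = x^3 + 28 x + 20 (mod 53) for (x, y) = (10, 0).
LHS: y^2 = 0^2 mod 53 = 0
RHS: x^3 + 28 x + 20 = 10^3 + 28*10 + 20 mod 53 = 28
LHS != RHS

No, not on the curve


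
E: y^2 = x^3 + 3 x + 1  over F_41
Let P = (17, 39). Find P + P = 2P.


Doubling: s = (3 x1^2 + a) / (2 y1)
s = (3*17^2 + 3) / (2*39) mod 41 = 8
x3 = s^2 - 2 x1 mod 41 = 8^2 - 2*17 = 30
y3 = s (x1 - x3) - y1 mod 41 = 8 * (17 - 30) - 39 = 21

2P = (30, 21)


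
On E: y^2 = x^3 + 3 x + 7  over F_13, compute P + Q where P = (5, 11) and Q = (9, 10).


P != Q, so use the chord formula.
s = (y2 - y1) / (x2 - x1) = (12) / (4) mod 13 = 3
x3 = s^2 - x1 - x2 mod 13 = 3^2 - 5 - 9 = 8
y3 = s (x1 - x3) - y1 mod 13 = 3 * (5 - 8) - 11 = 6

P + Q = (8, 6)


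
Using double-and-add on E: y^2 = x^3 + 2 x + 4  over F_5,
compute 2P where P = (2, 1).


k = 2 = 10_2 (binary, LSB first: 01)
Double-and-add from P = (2, 1):
  bit 0 = 0: acc unchanged = O
  bit 1 = 1: acc = O + (0, 3) = (0, 3)

2P = (0, 3)


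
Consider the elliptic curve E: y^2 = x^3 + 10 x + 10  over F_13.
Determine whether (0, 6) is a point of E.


Check whether y^2 = x^3 + 10 x + 10 (mod 13) for (x, y) = (0, 6).
LHS: y^2 = 6^2 mod 13 = 10
RHS: x^3 + 10 x + 10 = 0^3 + 10*0 + 10 mod 13 = 10
LHS = RHS

Yes, on the curve


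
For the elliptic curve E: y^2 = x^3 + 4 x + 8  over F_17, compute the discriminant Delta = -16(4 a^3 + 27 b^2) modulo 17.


4 a^3 + 27 b^2 = 4*4^3 + 27*8^2 = 256 + 1728 = 1984
Delta = -16 * (1984) = -31744
Delta mod 17 = 12

Delta = 12 (mod 17)


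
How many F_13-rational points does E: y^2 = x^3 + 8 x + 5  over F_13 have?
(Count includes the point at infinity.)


For each x in F_13, count y with y^2 = x^3 + 8 x + 5 mod 13:
  x = 1: RHS = 1, y in [1, 12]  -> 2 point(s)
  x = 2: RHS = 3, y in [4, 9]  -> 2 point(s)
  x = 3: RHS = 4, y in [2, 11]  -> 2 point(s)
  x = 4: RHS = 10, y in [6, 7]  -> 2 point(s)
  x = 5: RHS = 1, y in [1, 12]  -> 2 point(s)
  x = 6: RHS = 9, y in [3, 10]  -> 2 point(s)
  x = 7: RHS = 1, y in [1, 12]  -> 2 point(s)
  x = 8: RHS = 9, y in [3, 10]  -> 2 point(s)
  x = 9: RHS = 0, y in [0]  -> 1 point(s)
  x = 12: RHS = 9, y in [3, 10]  -> 2 point(s)
Affine points: 19. Add the point at infinity: total = 20.

#E(F_13) = 20


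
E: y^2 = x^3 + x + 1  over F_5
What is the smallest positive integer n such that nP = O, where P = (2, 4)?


Compute successive multiples of P until we hit O:
  1P = (2, 4)
  2P = (2, 1)
  3P = O

ord(P) = 3


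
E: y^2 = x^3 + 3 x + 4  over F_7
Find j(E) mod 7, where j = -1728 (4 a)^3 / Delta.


Delta = -16(4 a^3 + 27 b^2) mod 7 = 5
-1728 * (4 a)^3 = -1728 * (4*3)^3 mod 7 = 6
j = 6 * 5^(-1) mod 7 = 4

j = 4 (mod 7)


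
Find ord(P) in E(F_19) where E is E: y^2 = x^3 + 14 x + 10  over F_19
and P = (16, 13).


Compute successive multiples of P until we hit O:
  1P = (16, 13)
  2P = (12, 5)
  3P = (14, 10)
  4P = (15, 17)
  5P = (4, 15)
  6P = (8, 11)
  7P = (1, 5)
  8P = (6, 5)
  ... (continuing to 17P)
  17P = O

ord(P) = 17


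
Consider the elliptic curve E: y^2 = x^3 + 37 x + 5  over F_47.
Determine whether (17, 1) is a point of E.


Check whether y^2 = x^3 + 37 x + 5 (mod 47) for (x, y) = (17, 1).
LHS: y^2 = 1^2 mod 47 = 1
RHS: x^3 + 37 x + 5 = 17^3 + 37*17 + 5 mod 47 = 1
LHS = RHS

Yes, on the curve


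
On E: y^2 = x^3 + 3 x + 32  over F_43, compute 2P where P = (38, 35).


Doubling: s = (3 x1^2 + a) / (2 y1)
s = (3*38^2 + 3) / (2*35) mod 43 = 22
x3 = s^2 - 2 x1 mod 43 = 22^2 - 2*38 = 21
y3 = s (x1 - x3) - y1 mod 43 = 22 * (38 - 21) - 35 = 38

2P = (21, 38)


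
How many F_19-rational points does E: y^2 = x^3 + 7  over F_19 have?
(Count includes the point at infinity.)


For each x in F_19, count y with y^2 = x^3 + 0 x + 7 mod 19:
  x = 0: RHS = 7, y in [8, 11]  -> 2 point(s)
  x = 8: RHS = 6, y in [5, 14]  -> 2 point(s)
  x = 10: RHS = 0, y in [0]  -> 1 point(s)
  x = 12: RHS = 6, y in [5, 14]  -> 2 point(s)
  x = 13: RHS = 0, y in [0]  -> 1 point(s)
  x = 15: RHS = 0, y in [0]  -> 1 point(s)
  x = 18: RHS = 6, y in [5, 14]  -> 2 point(s)
Affine points: 11. Add the point at infinity: total = 12.

#E(F_19) = 12


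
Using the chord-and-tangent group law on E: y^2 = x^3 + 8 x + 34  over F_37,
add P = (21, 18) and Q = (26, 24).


P != Q, so use the chord formula.
s = (y2 - y1) / (x2 - x1) = (6) / (5) mod 37 = 16
x3 = s^2 - x1 - x2 mod 37 = 16^2 - 21 - 26 = 24
y3 = s (x1 - x3) - y1 mod 37 = 16 * (21 - 24) - 18 = 8

P + Q = (24, 8)


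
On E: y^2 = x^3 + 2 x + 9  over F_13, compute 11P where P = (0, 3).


k = 11 = 1011_2 (binary, LSB first: 1101)
Double-and-add from P = (0, 3):
  bit 0 = 1: acc = O + (0, 3) = (0, 3)
  bit 1 = 1: acc = (0, 3) + (3, 9) = (1, 8)
  bit 2 = 0: acc unchanged = (1, 8)
  bit 3 = 1: acc = (1, 8) + (5, 12) = (8, 11)

11P = (8, 11)


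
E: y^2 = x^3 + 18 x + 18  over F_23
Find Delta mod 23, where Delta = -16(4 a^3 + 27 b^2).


4 a^3 + 27 b^2 = 4*18^3 + 27*18^2 = 23328 + 8748 = 32076
Delta = -16 * (32076) = -513216
Delta mod 23 = 6

Delta = 6 (mod 23)


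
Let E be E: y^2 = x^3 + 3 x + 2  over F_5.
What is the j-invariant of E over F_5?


Delta = -16(4 a^3 + 27 b^2) mod 5 = 4
-1728 * (4 a)^3 = -1728 * (4*3)^3 mod 5 = 1
j = 1 * 4^(-1) mod 5 = 4

j = 4 (mod 5)


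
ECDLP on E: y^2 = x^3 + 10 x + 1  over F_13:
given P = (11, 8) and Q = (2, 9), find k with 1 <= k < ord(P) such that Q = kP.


Enumerate multiples of P until we hit Q = (2, 9):
  1P = (11, 8)
  2P = (0, 12)
  3P = (6, 2)
  4P = (12, 9)
  5P = (4, 12)
  6P = (10, 10)
  7P = (9, 1)
  8P = (2, 4)
  9P = (1, 8)
  10P = (1, 5)
  11P = (2, 9)
Match found at i = 11.

k = 11


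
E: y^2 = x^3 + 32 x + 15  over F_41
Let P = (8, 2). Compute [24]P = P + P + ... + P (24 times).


k = 24 = 11000_2 (binary, LSB first: 00011)
Double-and-add from P = (8, 2):
  bit 0 = 0: acc unchanged = O
  bit 1 = 0: acc unchanged = O
  bit 2 = 0: acc unchanged = O
  bit 3 = 1: acc = O + (7, 34) = (7, 34)
  bit 4 = 1: acc = (7, 34) + (2, 28) = (40, 33)

24P = (40, 33)


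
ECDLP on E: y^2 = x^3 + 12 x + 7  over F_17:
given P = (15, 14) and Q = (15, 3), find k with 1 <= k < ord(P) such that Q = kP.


Enumerate multiples of P until we hit Q = (15, 3):
  1P = (15, 14)
  2P = (3, 6)
  3P = (7, 14)
  4P = (12, 3)
  5P = (11, 12)
  6P = (4, 0)
  7P = (11, 5)
  8P = (12, 14)
  9P = (7, 3)
  10P = (3, 11)
  11P = (15, 3)
Match found at i = 11.

k = 11


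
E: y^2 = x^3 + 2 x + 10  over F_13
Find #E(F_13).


For each x in F_13, count y with y^2 = x^3 + 2 x + 10 mod 13:
  x = 0: RHS = 10, y in [6, 7]  -> 2 point(s)
  x = 1: RHS = 0, y in [0]  -> 1 point(s)
  x = 2: RHS = 9, y in [3, 10]  -> 2 point(s)
  x = 3: RHS = 4, y in [2, 11]  -> 2 point(s)
  x = 4: RHS = 4, y in [2, 11]  -> 2 point(s)
  x = 6: RHS = 4, y in [2, 11]  -> 2 point(s)
  x = 7: RHS = 3, y in [4, 9]  -> 2 point(s)
  x = 9: RHS = 3, y in [4, 9]  -> 2 point(s)
  x = 10: RHS = 3, y in [4, 9]  -> 2 point(s)
Affine points: 17. Add the point at infinity: total = 18.

#E(F_13) = 18


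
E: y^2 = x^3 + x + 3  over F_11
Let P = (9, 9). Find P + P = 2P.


Doubling: s = (3 x1^2 + a) / (2 y1)
s = (3*9^2 + 1) / (2*9) mod 11 = 5
x3 = s^2 - 2 x1 mod 11 = 5^2 - 2*9 = 7
y3 = s (x1 - x3) - y1 mod 11 = 5 * (9 - 7) - 9 = 1

2P = (7, 1)


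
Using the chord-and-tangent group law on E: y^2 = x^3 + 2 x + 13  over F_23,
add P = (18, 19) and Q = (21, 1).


P != Q, so use the chord formula.
s = (y2 - y1) / (x2 - x1) = (5) / (3) mod 23 = 17
x3 = s^2 - x1 - x2 mod 23 = 17^2 - 18 - 21 = 20
y3 = s (x1 - x3) - y1 mod 23 = 17 * (18 - 20) - 19 = 16

P + Q = (20, 16)


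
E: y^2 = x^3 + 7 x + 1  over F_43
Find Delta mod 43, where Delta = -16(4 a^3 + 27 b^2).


4 a^3 + 27 b^2 = 4*7^3 + 27*1^2 = 1372 + 27 = 1399
Delta = -16 * (1399) = -22384
Delta mod 43 = 19

Delta = 19 (mod 43)


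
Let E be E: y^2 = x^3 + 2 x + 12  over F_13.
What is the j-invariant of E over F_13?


Delta = -16(4 a^3 + 27 b^2) mod 13 = 5
-1728 * (4 a)^3 = -1728 * (4*2)^3 mod 13 = 5
j = 5 * 5^(-1) mod 13 = 1

j = 1 (mod 13)


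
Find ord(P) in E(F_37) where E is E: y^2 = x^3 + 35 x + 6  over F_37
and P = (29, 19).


Compute successive multiples of P until we hit O:
  1P = (29, 19)
  2P = (4, 32)
  3P = (8, 13)
  4P = (25, 35)
  5P = (36, 9)
  6P = (5, 26)
  7P = (30, 26)
  8P = (27, 32)
  ... (continuing to 40P)
  40P = O

ord(P) = 40


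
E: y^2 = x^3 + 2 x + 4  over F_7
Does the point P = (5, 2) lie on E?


Check whether y^2 = x^3 + 2 x + 4 (mod 7) for (x, y) = (5, 2).
LHS: y^2 = 2^2 mod 7 = 4
RHS: x^3 + 2 x + 4 = 5^3 + 2*5 + 4 mod 7 = 6
LHS != RHS

No, not on the curve


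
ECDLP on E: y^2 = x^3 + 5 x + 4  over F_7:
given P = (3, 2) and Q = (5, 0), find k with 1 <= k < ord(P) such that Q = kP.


Enumerate multiples of P until we hit Q = (5, 0):
  1P = (3, 2)
  2P = (2, 6)
  3P = (4, 2)
  4P = (0, 5)
  5P = (5, 0)
Match found at i = 5.

k = 5


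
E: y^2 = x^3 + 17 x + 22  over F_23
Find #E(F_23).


For each x in F_23, count y with y^2 = x^3 + 17 x + 22 mod 23:
  x = 2: RHS = 18, y in [8, 15]  -> 2 point(s)
  x = 3: RHS = 8, y in [10, 13]  -> 2 point(s)
  x = 4: RHS = 16, y in [4, 19]  -> 2 point(s)
  x = 5: RHS = 2, y in [5, 18]  -> 2 point(s)
  x = 6: RHS = 18, y in [8, 15]  -> 2 point(s)
  x = 7: RHS = 1, y in [1, 22]  -> 2 point(s)
  x = 8: RHS = 3, y in [7, 16]  -> 2 point(s)
  x = 13: RHS = 2, y in [5, 18]  -> 2 point(s)
  x = 15: RHS = 18, y in [8, 15]  -> 2 point(s)
  x = 17: RHS = 3, y in [7, 16]  -> 2 point(s)
  x = 20: RHS = 13, y in [6, 17]  -> 2 point(s)
  x = 21: RHS = 3, y in [7, 16]  -> 2 point(s)
  x = 22: RHS = 4, y in [2, 21]  -> 2 point(s)
Affine points: 26. Add the point at infinity: total = 27.

#E(F_23) = 27
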